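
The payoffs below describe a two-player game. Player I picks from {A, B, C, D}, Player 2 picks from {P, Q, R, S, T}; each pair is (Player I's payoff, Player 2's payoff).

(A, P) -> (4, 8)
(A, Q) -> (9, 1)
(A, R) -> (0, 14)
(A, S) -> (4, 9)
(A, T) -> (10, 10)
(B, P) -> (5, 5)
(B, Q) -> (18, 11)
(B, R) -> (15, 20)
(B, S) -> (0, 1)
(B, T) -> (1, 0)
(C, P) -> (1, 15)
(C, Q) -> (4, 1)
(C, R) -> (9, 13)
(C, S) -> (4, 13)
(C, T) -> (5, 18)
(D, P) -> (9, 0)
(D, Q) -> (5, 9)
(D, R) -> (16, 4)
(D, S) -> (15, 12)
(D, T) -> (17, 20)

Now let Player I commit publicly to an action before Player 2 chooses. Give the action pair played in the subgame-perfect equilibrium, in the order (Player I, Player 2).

Work backward from Player 2's decision.
- A: BR = R, leader payoff 0.
- B: BR = R, leader payoff 15.
- C: BR = T, leader payoff 5.
- D: BR = T, leader payoff 17.
Maximizing over 0, 15, 5, 17, Player I chooses D. Subgame-perfect outcome: (D, T) with payoffs (17, 20).

(D, T)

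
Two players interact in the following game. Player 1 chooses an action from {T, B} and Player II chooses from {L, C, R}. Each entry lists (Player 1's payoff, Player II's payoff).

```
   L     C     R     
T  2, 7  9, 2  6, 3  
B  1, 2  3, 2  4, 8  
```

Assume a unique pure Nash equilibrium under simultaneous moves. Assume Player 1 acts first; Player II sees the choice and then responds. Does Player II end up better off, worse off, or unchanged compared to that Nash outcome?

better off

Solve by backward induction (Player 1 leads).
- T: Player II compares 7, 2, 3 and picks L; Player 1 would get 2.
- B: Player II compares 2, 2, 8 and picks R; Player 1 would get 4.
Among 2, 4, the best is 4 at B. Subgame-perfect outcome: (B, R) with payoffs (4, 8).
For the simultaneous game, intersect best replies.
Player 1's best replies: L→T; C→T; R→T.
Player II's best replies: T→L; B→R.
Only (T, L) has each player best-responding; Nash payoffs (2, 7).
Player II earns 8 sequentially versus 7 at the Nash outcome: better off.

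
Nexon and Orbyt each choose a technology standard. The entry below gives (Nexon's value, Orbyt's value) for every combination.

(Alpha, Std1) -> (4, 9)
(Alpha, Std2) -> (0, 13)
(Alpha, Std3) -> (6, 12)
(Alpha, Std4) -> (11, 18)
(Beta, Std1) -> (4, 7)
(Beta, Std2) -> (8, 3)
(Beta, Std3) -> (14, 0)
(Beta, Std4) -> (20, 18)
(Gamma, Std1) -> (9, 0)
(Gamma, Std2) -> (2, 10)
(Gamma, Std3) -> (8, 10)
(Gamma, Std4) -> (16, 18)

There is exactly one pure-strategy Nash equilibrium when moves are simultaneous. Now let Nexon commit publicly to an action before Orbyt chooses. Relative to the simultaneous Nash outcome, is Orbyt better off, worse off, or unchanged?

Work backward from Orbyt's decision.
- Alpha: Orbyt compares 9, 13, 12, 18 and picks Std4; Nexon would get 11.
- Beta: Orbyt compares 7, 3, 0, 18 and picks Std4; Nexon would get 20.
- Gamma: Orbyt compares 0, 10, 10, 18 and picks Std4; Nexon would get 16.
Nexon's induced payoffs are 11, 20, 16, so Nexon commits to Beta. Subgame-perfect outcome: (Beta, Std4) with payoffs (20, 18).
Now find the simultaneous Nash equilibrium.
Nexon's best replies: Std1→Gamma; Std2→Beta; Std3→Beta; Std4→Beta.
Orbyt's best replies: Alpha→Std4; Beta→Std4; Gamma→Std4.
Only (Beta, Std4) has each player best-responding; Nash payoffs (20, 18).
Orbyt earns 18 sequentially versus 18 at the Nash outcome: unchanged.

unchanged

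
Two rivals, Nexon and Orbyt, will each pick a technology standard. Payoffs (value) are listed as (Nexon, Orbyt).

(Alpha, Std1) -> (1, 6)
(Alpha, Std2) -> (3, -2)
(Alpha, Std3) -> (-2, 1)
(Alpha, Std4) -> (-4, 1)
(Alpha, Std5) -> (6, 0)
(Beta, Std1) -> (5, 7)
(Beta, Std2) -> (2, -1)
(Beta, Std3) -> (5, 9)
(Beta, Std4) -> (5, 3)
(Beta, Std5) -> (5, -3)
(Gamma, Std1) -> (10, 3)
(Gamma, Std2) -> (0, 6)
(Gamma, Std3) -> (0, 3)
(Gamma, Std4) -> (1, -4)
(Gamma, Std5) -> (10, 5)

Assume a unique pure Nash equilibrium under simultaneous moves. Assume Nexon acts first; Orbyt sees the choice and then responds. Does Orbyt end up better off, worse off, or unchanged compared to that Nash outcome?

unchanged

Orbyt best-responds to each possible Nexon move:
- Alpha: Orbyt compares 6, -2, 1, 1, 0 and picks Std1; Nexon would get 1.
- Beta: Orbyt compares 7, -1, 9, 3, -3 and picks Std3; Nexon would get 5.
- Gamma: Orbyt compares 3, 6, 3, -4, 5 and picks Std2; Nexon would get 0.
Among 1, 5, 0, the best is 5 at Beta. Subgame-perfect outcome: (Beta, Std3) with payoffs (5, 9).
Under simultaneous play:
Nexon's best replies: Std1→Gamma; Std2→Alpha; Std3→Beta; Std4→Beta; Std5→Gamma.
Orbyt's best replies: Alpha→Std1; Beta→Std3; Gamma→Std2.
Only (Beta, Std3) has each player best-responding; Nash payoffs (5, 9).
Orbyt earns 9 sequentially versus 9 at the Nash outcome: unchanged.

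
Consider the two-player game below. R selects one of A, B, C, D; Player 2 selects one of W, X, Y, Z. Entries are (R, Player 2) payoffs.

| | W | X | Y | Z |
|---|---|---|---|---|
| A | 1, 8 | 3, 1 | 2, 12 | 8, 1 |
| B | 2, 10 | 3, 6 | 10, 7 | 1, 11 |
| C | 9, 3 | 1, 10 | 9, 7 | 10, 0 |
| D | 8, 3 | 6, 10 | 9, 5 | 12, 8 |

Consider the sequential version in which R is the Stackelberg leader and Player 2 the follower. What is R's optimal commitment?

Player 2 best-responds to each possible R move:
- A: BR = Y, leader payoff 2.
- B: BR = Z, leader payoff 1.
- C: BR = X, leader payoff 1.
- D: BR = X, leader payoff 6.
R's induced payoffs are 2, 1, 1, 6, so R commits to D. Subgame-perfect outcome: (D, X) with payoffs (6, 10).

D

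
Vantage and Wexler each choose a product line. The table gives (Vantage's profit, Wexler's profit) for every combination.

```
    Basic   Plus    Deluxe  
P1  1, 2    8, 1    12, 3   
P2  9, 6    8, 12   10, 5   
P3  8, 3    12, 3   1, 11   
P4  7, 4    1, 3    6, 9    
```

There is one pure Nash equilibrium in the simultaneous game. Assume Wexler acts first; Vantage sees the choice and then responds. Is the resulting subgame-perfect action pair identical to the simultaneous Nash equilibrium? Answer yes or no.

no

Vantage best-responds to each possible Wexler move:
- Basic: Vantage compares 1, 9, 8, 7 and picks P2; Wexler would get 6.
- Plus: Vantage compares 8, 8, 12, 1 and picks P3; Wexler would get 3.
- Deluxe: Vantage compares 12, 10, 1, 6 and picks P1; Wexler would get 3.
Maximizing over 6, 3, 3, Wexler chooses Basic. Subgame-perfect outcome: (P2, Basic) with payoffs (9, 6).
Under simultaneous play:
Vantage's best replies: Basic→P2; Plus→P3; Deluxe→P1.
Wexler's best replies: P1→Deluxe; P2→Plus; P3→Deluxe; P4→Deluxe.
Only (P1, Deluxe) has each player best-responding; Nash payoffs (12, 3).
Sequential outcome (P2, Basic) differs from the Nash profile (P1, Deluxe).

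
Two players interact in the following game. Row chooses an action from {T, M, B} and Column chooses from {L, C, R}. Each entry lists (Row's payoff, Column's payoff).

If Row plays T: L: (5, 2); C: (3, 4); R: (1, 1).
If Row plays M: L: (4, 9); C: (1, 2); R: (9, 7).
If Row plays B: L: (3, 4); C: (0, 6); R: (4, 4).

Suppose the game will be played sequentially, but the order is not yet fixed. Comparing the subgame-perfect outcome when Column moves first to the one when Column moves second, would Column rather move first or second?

If Row leads: Column's best replies are T→C, M→L, B→C; Row's induced payoffs 3, 4, 0; outcome (M, L), payoffs (4, 9).
If Column leads: Row's best replies are L→T, C→T, R→M; Column's induced payoffs 2, 4, 7; outcome (M, R), payoffs (9, 7).
Column gets 7 moving first and 9 moving second, so Column prefers to move second.

second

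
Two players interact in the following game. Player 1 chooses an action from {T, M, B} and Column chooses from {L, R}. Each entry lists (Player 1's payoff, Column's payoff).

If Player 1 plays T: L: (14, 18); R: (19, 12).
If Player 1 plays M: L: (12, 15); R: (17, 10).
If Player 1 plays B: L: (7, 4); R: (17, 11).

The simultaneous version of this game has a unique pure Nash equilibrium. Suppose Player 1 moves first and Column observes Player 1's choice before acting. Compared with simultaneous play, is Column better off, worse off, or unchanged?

Column best-responds to each possible Player 1 move:
- T: Column compares 18, 12 and picks L; Player 1 would get 14.
- M: Column compares 15, 10 and picks L; Player 1 would get 12.
- B: Column compares 4, 11 and picks R; Player 1 would get 17.
Maximizing over 14, 12, 17, Player 1 chooses B. Subgame-perfect outcome: (B, R) with payoffs (17, 11).
Under simultaneous play:
Player 1's best replies: L→T; R→T.
Column's best replies: T→L; M→L; B→R.
Only (T, L) has each player best-responding; Nash payoffs (14, 18).
Column earns 11 sequentially versus 18 at the Nash outcome: worse off.

worse off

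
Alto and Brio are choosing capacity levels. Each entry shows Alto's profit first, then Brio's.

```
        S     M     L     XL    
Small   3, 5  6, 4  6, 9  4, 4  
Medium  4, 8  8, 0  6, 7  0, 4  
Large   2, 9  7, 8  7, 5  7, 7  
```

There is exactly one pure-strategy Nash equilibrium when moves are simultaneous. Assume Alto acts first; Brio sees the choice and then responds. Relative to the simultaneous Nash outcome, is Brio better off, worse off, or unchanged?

Solve by backward induction (Alto leads).
- Small → Brio plays L (best of 5, 4, 9, 4); Alto gets 6.
- Medium → Brio plays S (best of 8, 0, 7, 4); Alto gets 4.
- Large → Brio plays S (best of 9, 8, 5, 7); Alto gets 2.
Maximizing over 6, 4, 2, Alto chooses Small. Subgame-perfect outcome: (Small, L) with payoffs (6, 9).
Now find the simultaneous Nash equilibrium.
Alto's best replies: S→Medium; M→Medium; L→Large; XL→Large.
Brio's best replies: Small→L; Medium→S; Large→S.
The unique mutual best reply is (Medium, S), giving (4, 8).
Brio earns 9 sequentially versus 8 at the Nash outcome: better off.

better off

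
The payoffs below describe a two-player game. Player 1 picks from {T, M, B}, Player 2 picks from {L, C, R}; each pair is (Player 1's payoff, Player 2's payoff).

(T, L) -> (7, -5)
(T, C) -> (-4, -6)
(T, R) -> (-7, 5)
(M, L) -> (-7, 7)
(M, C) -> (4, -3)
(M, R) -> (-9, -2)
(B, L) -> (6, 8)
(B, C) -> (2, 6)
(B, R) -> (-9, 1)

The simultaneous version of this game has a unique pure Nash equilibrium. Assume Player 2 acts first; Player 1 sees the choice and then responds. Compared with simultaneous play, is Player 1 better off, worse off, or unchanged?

unchanged

Solve by backward induction (Player 2 leads).
- L → Player 1 plays T (best of 7, -7, 6); Player 2 gets -5.
- C → Player 1 plays M (best of -4, 4, 2); Player 2 gets -3.
- R → Player 1 plays T (best of -7, -9, -9); Player 2 gets 5.
Among -5, -3, 5, the best is 5 at R. Subgame-perfect outcome: (T, R) with payoffs (-7, 5).
Under simultaneous play:
Player 1's best replies: L→T; C→M; R→T.
Player 2's best replies: T→R; M→L; B→L.
The unique mutual best reply is (T, R), giving (-7, 5).
Player 1 earns -7 sequentially versus -7 at the Nash outcome: unchanged.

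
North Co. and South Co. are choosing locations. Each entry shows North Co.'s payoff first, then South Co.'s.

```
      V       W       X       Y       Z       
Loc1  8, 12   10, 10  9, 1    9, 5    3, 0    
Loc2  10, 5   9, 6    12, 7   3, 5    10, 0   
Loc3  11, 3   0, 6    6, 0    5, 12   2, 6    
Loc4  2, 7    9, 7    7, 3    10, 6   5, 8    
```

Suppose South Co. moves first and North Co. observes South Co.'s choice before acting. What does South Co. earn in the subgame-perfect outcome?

Work backward from North Co.'s decision.
- V: North Co. compares 8, 10, 11, 2 and picks Loc3; South Co. would get 3.
- W: North Co. compares 10, 9, 0, 9 and picks Loc1; South Co. would get 10.
- X: North Co. compares 9, 12, 6, 7 and picks Loc2; South Co. would get 7.
- Y: North Co. compares 9, 3, 5, 10 and picks Loc4; South Co. would get 6.
- Z: North Co. compares 3, 10, 2, 5 and picks Loc2; South Co. would get 0.
South Co.'s induced payoffs are 3, 10, 7, 6, 0, so South Co. commits to W. Subgame-perfect outcome: (Loc1, W) with payoffs (10, 10).

10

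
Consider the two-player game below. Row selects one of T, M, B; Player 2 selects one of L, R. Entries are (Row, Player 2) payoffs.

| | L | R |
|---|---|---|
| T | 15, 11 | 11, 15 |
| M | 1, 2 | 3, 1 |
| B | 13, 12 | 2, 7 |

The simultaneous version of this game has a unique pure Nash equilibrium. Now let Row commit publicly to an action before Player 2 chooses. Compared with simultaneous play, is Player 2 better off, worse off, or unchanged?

worse off

Solve by backward induction (Row leads).
- T: Player 2 compares 11, 15 and picks R; Row would get 11.
- M: Player 2 compares 2, 1 and picks L; Row would get 1.
- B: Player 2 compares 12, 7 and picks L; Row would get 13.
Among 11, 1, 13, the best is 13 at B. Subgame-perfect outcome: (B, L) with payoffs (13, 12).
Now find the simultaneous Nash equilibrium.
Row's best replies: L→T; R→T.
Player 2's best replies: T→R; M→L; B→L.
The unique mutual best reply is (T, R), giving (11, 15).
Player 2 earns 12 sequentially versus 15 at the Nash outcome: worse off.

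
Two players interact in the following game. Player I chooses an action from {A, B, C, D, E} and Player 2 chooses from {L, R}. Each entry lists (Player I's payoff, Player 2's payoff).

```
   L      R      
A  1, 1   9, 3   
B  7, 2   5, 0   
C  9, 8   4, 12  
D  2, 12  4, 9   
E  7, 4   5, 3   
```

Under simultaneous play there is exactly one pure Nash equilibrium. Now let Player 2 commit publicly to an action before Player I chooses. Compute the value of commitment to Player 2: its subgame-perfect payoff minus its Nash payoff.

Solve by backward induction (Player 2 leads).
- L → Player I plays C (best of 1, 7, 9, 2, 7); Player 2 gets 8.
- R → Player I plays A (best of 9, 5, 4, 4, 5); Player 2 gets 3.
Player 2's induced payoffs are 8, 3, so Player 2 commits to L. Subgame-perfect outcome: (C, L) with payoffs (9, 8).
Under simultaneous play:
Player I's best replies: L→C; R→A.
Player 2's best replies: A→R; B→L; C→R; D→L; E→L.
Only (A, R) has each player best-responding; Nash payoffs (9, 3).
Player 2's commitment gain: 8 − 3 = 5.

5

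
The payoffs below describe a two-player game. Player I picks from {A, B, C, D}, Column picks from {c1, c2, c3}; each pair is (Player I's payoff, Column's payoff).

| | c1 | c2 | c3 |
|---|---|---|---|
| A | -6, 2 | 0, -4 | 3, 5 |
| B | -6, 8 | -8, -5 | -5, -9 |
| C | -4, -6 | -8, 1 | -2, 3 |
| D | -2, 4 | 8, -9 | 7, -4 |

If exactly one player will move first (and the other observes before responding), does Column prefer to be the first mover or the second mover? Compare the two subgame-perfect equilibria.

second

If Player I leads: Column's best replies are A→c3, B→c1, C→c3, D→c1; Player I's induced payoffs 3, -6, -2, -2; outcome (A, c3), payoffs (3, 5).
If Column leads: Player I's best replies are c1→D, c2→D, c3→D; Column's induced payoffs 4, -9, -4; outcome (D, c1), payoffs (-2, 4).
Column gets 4 moving first and 5 moving second, so Column prefers to move second.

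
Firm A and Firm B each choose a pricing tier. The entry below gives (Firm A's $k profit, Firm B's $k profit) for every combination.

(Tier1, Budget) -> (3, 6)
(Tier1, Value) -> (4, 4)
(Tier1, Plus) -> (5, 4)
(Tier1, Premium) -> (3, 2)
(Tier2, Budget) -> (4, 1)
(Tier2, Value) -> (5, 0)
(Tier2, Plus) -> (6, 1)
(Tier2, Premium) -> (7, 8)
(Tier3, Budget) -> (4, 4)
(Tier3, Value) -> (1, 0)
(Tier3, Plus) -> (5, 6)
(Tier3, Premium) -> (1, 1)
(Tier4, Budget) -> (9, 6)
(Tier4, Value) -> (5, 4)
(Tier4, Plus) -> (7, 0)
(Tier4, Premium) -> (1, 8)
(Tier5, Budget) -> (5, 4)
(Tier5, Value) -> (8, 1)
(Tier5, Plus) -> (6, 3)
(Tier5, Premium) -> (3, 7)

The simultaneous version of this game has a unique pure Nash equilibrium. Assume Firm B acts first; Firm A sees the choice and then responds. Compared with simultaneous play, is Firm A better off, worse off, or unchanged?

Backward induction with Firm B moving first.
- Budget → Firm A plays Tier4 (best of 3, 4, 4, 9, 5); Firm B gets 6.
- Value → Firm A plays Tier5 (best of 4, 5, 1, 5, 8); Firm B gets 1.
- Plus → Firm A plays Tier4 (best of 5, 6, 5, 7, 6); Firm B gets 0.
- Premium → Firm A plays Tier2 (best of 3, 7, 1, 1, 3); Firm B gets 8.
Among 6, 1, 0, 8, the best is 8 at Premium. Subgame-perfect outcome: (Tier2, Premium) with payoffs (7, 8).
Under simultaneous play:
Firm A's best replies: Budget→Tier4; Value→Tier5; Plus→Tier4; Premium→Tier2.
Firm B's best replies: Tier1→Budget; Tier2→Premium; Tier3→Plus; Tier4→Premium; Tier5→Premium.
The unique mutual best reply is (Tier2, Premium), giving (7, 8).
Firm A earns 7 sequentially versus 7 at the Nash outcome: unchanged.

unchanged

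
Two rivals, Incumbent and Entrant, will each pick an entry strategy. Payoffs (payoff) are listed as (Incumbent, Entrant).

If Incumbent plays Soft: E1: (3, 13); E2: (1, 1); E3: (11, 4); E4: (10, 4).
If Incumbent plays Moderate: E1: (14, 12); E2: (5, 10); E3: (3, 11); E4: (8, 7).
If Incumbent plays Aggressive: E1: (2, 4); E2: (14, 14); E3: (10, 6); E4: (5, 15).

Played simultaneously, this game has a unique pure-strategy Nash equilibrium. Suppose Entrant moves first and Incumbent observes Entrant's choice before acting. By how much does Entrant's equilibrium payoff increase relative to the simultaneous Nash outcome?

2

Solve by backward induction (Entrant leads).
- E1: Incumbent compares 3, 14, 2 and picks Moderate; Entrant would get 12.
- E2: Incumbent compares 1, 5, 14 and picks Aggressive; Entrant would get 14.
- E3: Incumbent compares 11, 3, 10 and picks Soft; Entrant would get 4.
- E4: Incumbent compares 10, 8, 5 and picks Soft; Entrant would get 4.
Maximizing over 12, 14, 4, 4, Entrant chooses E2. Subgame-perfect outcome: (Aggressive, E2) with payoffs (14, 14).
Under simultaneous play:
Incumbent's best replies: E1→Moderate; E2→Aggressive; E3→Soft; E4→Soft.
Entrant's best replies: Soft→E1; Moderate→E1; Aggressive→E4.
The unique mutual best reply is (Moderate, E1), giving (14, 12).
Entrant's commitment gain: 14 − 12 = 2.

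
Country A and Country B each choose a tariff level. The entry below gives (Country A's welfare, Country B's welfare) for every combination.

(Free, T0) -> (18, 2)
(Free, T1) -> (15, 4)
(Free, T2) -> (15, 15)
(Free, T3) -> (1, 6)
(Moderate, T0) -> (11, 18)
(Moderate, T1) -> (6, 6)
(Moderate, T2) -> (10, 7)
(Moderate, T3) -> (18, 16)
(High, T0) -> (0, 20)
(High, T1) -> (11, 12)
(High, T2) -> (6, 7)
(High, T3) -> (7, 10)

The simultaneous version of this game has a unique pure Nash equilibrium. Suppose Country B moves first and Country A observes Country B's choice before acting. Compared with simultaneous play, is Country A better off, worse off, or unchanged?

Backward induction with Country B moving first.
- T0: BR = Free, leader payoff 2.
- T1: BR = Free, leader payoff 4.
- T2: BR = Free, leader payoff 15.
- T3: BR = Moderate, leader payoff 16.
Maximizing over 2, 4, 15, 16, Country B chooses T3. Subgame-perfect outcome: (Moderate, T3) with payoffs (18, 16).
For the simultaneous game, intersect best replies.
Country A's best replies: T0→Free; T1→Free; T2→Free; T3→Moderate.
Country B's best replies: Free→T2; Moderate→T0; High→T0.
Only (Free, T2) has each player best-responding; Nash payoffs (15, 15).
Country A earns 18 sequentially versus 15 at the Nash outcome: better off.

better off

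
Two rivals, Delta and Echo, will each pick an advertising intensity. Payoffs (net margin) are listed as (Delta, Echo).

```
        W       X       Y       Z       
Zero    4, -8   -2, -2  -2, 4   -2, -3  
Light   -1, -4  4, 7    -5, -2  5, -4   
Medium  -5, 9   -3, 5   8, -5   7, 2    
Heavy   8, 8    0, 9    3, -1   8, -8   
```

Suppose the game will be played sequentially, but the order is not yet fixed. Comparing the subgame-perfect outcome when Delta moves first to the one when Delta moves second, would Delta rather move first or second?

second

If Delta leads: Echo's best replies are Zero→Y, Light→X, Medium→W, Heavy→X; Delta's induced payoffs -2, 4, -5, 0; outcome (Light, X), payoffs (4, 7).
If Echo leads: Delta's best replies are W→Heavy, X→Light, Y→Medium, Z→Heavy; Echo's induced payoffs 8, 7, -5, -8; outcome (Heavy, W), payoffs (8, 8).
Delta gets 4 moving first and 8 moving second, so Delta prefers to move second.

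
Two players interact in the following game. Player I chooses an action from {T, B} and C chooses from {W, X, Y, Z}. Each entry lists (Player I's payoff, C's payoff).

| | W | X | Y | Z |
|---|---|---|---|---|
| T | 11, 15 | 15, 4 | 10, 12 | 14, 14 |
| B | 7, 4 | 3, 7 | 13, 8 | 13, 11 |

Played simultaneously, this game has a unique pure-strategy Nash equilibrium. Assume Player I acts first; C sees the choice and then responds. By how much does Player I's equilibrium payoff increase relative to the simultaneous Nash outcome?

2

Backward induction with Player I moving first.
- T: BR = W, leader payoff 11.
- B: BR = Z, leader payoff 13.
Maximizing over 11, 13, Player I chooses B. Subgame-perfect outcome: (B, Z) with payoffs (13, 11).
For the simultaneous game, intersect best replies.
Player I's best replies: W→T; X→T; Y→B; Z→T.
C's best replies: T→W; B→Z.
Only (T, W) has each player best-responding; Nash payoffs (11, 15).
Player I's commitment gain: 13 − 11 = 2.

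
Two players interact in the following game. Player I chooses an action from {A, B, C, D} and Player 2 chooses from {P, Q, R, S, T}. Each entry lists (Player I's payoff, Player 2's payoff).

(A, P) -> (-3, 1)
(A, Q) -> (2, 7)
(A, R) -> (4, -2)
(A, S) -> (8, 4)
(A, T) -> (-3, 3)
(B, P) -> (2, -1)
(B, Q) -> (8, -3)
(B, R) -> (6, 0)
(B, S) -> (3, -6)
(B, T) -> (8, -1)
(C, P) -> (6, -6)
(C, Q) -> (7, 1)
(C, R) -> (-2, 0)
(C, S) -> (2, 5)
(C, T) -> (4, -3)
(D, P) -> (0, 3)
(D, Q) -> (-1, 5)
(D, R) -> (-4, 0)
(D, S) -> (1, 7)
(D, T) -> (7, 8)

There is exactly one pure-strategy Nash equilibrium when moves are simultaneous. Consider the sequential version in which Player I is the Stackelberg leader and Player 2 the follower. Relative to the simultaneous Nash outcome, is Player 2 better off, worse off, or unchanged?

Player 2 best-responds to each possible Player I move:
- A: Player 2 compares 1, 7, -2, 4, 3 and picks Q; Player I would get 2.
- B: Player 2 compares -1, -3, 0, -6, -1 and picks R; Player I would get 6.
- C: Player 2 compares -6, 1, 0, 5, -3 and picks S; Player I would get 2.
- D: Player 2 compares 3, 5, 0, 7, 8 and picks T; Player I would get 7.
Among 2, 6, 2, 7, the best is 7 at D. Subgame-perfect outcome: (D, T) with payoffs (7, 8).
Under simultaneous play:
Player I's best replies: P→C; Q→B; R→B; S→A; T→B.
Player 2's best replies: A→Q; B→R; C→S; D→T.
Only (B, R) has each player best-responding; Nash payoffs (6, 0).
Player 2 earns 8 sequentially versus 0 at the Nash outcome: better off.

better off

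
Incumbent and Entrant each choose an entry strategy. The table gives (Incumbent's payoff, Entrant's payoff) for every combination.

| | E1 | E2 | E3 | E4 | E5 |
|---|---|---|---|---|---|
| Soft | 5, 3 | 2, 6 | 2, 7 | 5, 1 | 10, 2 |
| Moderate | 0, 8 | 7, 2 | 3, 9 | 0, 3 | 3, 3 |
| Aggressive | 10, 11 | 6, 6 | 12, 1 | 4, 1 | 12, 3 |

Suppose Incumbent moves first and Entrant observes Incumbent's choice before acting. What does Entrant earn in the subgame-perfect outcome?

11

Entrant best-responds to each possible Incumbent move:
- Soft: Entrant compares 3, 6, 7, 1, 2 and picks E3; Incumbent would get 2.
- Moderate: Entrant compares 8, 2, 9, 3, 3 and picks E3; Incumbent would get 3.
- Aggressive: Entrant compares 11, 6, 1, 1, 3 and picks E1; Incumbent would get 10.
Among 2, 3, 10, the best is 10 at Aggressive. Subgame-perfect outcome: (Aggressive, E1) with payoffs (10, 11).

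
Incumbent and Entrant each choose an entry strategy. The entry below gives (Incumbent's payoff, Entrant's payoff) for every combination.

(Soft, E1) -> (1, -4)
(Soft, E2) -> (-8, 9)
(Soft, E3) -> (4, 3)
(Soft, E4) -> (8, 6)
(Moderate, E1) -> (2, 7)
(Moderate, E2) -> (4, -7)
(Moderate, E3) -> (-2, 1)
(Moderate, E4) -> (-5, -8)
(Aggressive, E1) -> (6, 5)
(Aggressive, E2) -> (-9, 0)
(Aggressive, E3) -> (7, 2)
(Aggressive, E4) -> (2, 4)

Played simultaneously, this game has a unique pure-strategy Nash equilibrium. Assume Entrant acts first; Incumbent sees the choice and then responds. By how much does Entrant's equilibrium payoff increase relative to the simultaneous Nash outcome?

Backward induction with Entrant moving first.
- E1: Incumbent compares 1, 2, 6 and picks Aggressive; Entrant would get 5.
- E2: Incumbent compares -8, 4, -9 and picks Moderate; Entrant would get -7.
- E3: Incumbent compares 4, -2, 7 and picks Aggressive; Entrant would get 2.
- E4: Incumbent compares 8, -5, 2 and picks Soft; Entrant would get 6.
Entrant's induced payoffs are 5, -7, 2, 6, so Entrant commits to E4. Subgame-perfect outcome: (Soft, E4) with payoffs (8, 6).
Now find the simultaneous Nash equilibrium.
Incumbent's best replies: E1→Aggressive; E2→Moderate; E3→Aggressive; E4→Soft.
Entrant's best replies: Soft→E2; Moderate→E1; Aggressive→E1.
Only (Aggressive, E1) has each player best-responding; Nash payoffs (6, 5).
Entrant's commitment gain: 6 − 5 = 1.

1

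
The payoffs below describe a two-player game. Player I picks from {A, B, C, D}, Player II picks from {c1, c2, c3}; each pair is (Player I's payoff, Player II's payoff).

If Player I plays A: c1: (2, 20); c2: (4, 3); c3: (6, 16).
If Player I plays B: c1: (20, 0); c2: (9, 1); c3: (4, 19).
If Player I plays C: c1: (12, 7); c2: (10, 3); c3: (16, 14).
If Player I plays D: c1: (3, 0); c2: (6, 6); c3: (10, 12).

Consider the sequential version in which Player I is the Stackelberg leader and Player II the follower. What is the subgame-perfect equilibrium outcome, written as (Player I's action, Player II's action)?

(C, c3)

Work backward from Player II's decision.
- A: BR = c1, leader payoff 2.
- B: BR = c3, leader payoff 4.
- C: BR = c3, leader payoff 16.
- D: BR = c3, leader payoff 10.
Among 2, 4, 16, 10, the best is 16 at C. Subgame-perfect outcome: (C, c3) with payoffs (16, 14).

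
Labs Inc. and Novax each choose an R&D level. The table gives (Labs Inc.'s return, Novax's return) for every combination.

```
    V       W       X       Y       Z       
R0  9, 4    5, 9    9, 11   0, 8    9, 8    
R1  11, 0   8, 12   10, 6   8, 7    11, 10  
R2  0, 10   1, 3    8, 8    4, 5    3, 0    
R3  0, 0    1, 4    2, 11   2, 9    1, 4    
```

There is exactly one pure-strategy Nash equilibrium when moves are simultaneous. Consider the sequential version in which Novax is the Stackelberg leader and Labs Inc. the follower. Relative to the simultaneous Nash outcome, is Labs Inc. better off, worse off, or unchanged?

Labs Inc. best-responds to each possible Novax move:
- V: BR = R1, leader payoff 0.
- W: BR = R1, leader payoff 12.
- X: BR = R1, leader payoff 6.
- Y: BR = R1, leader payoff 7.
- Z: BR = R1, leader payoff 10.
Among 0, 12, 6, 7, 10, the best is 12 at W. Subgame-perfect outcome: (R1, W) with payoffs (8, 12).
Under simultaneous play:
Labs Inc.'s best replies: V→R1; W→R1; X→R1; Y→R1; Z→R1.
Novax's best replies: R0→X; R1→W; R2→V; R3→X.
The unique mutual best reply is (R1, W), giving (8, 12).
Labs Inc. earns 8 sequentially versus 8 at the Nash outcome: unchanged.

unchanged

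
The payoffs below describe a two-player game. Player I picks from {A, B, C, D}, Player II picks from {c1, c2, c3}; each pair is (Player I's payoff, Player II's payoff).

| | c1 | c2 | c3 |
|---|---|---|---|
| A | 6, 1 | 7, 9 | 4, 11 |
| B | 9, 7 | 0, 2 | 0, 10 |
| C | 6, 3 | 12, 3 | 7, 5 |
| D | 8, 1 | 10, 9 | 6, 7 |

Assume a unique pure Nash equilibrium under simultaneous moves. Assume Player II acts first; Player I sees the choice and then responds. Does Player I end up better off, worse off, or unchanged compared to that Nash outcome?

Work backward from Player I's decision.
- c1: BR = B, leader payoff 7.
- c2: BR = C, leader payoff 3.
- c3: BR = C, leader payoff 5.
Player II's induced payoffs are 7, 3, 5, so Player II commits to c1. Subgame-perfect outcome: (B, c1) with payoffs (9, 7).
Under simultaneous play:
Player I's best replies: c1→B; c2→C; c3→C.
Player II's best replies: A→c3; B→c3; C→c3; D→c2.
Only (C, c3) has each player best-responding; Nash payoffs (7, 5).
Player I earns 9 sequentially versus 7 at the Nash outcome: better off.

better off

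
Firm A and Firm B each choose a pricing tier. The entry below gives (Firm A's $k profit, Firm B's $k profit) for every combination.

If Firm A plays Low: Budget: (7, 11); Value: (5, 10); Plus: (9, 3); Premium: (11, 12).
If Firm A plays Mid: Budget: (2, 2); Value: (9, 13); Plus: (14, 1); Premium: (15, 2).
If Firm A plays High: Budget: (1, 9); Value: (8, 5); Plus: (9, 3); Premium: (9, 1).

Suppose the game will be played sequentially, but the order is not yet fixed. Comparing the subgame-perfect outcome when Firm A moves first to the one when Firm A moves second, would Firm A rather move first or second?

If Firm A leads: Firm B's best replies are Low→Premium, Mid→Value, High→Budget; Firm A's induced payoffs 11, 9, 1; outcome (Low, Premium), payoffs (11, 12).
If Firm B leads: Firm A's best replies are Budget→Low, Value→Mid, Plus→Mid, Premium→Mid; Firm B's induced payoffs 11, 13, 1, 2; outcome (Mid, Value), payoffs (9, 13).
Firm A gets 11 moving first and 9 moving second, so Firm A prefers to move first.

first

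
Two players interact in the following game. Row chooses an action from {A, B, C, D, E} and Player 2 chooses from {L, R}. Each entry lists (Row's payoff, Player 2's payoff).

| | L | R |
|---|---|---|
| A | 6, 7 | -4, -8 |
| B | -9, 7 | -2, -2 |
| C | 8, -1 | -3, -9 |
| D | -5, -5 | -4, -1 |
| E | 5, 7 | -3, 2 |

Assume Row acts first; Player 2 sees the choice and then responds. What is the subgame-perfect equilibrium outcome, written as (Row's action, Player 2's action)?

Solve by backward induction (Row leads).
- A: Player 2 compares 7, -8 and picks L; Row would get 6.
- B: Player 2 compares 7, -2 and picks L; Row would get -9.
- C: Player 2 compares -1, -9 and picks L; Row would get 8.
- D: Player 2 compares -5, -1 and picks R; Row would get -4.
- E: Player 2 compares 7, 2 and picks L; Row would get 5.
Among 6, -9, 8, -4, 5, the best is 8 at C. Subgame-perfect outcome: (C, L) with payoffs (8, -1).

(C, L)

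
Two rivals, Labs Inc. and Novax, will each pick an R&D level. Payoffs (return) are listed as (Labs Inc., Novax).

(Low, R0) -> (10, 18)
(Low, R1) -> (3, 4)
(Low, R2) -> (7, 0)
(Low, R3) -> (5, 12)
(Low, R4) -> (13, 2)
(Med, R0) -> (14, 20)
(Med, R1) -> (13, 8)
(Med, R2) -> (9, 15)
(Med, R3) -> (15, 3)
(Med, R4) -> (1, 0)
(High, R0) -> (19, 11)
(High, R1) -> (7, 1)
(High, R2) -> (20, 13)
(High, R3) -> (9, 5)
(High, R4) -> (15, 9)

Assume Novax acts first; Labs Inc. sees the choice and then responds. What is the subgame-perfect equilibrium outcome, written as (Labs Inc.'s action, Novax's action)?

Labs Inc. best-responds to each possible Novax move:
- R0 → Labs Inc. plays High (best of 10, 14, 19); Novax gets 11.
- R1 → Labs Inc. plays Med (best of 3, 13, 7); Novax gets 8.
- R2 → Labs Inc. plays High (best of 7, 9, 20); Novax gets 13.
- R3 → Labs Inc. plays Med (best of 5, 15, 9); Novax gets 3.
- R4 → Labs Inc. plays High (best of 13, 1, 15); Novax gets 9.
Novax's induced payoffs are 11, 8, 13, 3, 9, so Novax commits to R2. Subgame-perfect outcome: (High, R2) with payoffs (20, 13).

(High, R2)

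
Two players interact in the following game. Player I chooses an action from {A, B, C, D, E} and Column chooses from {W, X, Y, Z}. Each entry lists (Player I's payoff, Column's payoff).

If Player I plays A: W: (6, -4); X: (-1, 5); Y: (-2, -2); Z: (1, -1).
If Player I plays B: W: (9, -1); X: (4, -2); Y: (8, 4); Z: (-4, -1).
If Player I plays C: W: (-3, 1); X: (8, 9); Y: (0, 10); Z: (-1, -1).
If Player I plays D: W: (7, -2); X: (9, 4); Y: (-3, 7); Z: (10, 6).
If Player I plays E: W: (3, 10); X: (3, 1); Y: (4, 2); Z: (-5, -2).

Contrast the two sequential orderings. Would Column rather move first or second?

If Player I leads: Column's best replies are A→X, B→Y, C→Y, D→Y, E→W; Player I's induced payoffs -1, 8, 0, -3, 3; outcome (B, Y), payoffs (8, 4).
If Column leads: Player I's best replies are W→B, X→D, Y→B, Z→D; Column's induced payoffs -1, 4, 4, 6; outcome (D, Z), payoffs (10, 6).
Column gets 6 moving first and 4 moving second, so Column prefers to move first.

first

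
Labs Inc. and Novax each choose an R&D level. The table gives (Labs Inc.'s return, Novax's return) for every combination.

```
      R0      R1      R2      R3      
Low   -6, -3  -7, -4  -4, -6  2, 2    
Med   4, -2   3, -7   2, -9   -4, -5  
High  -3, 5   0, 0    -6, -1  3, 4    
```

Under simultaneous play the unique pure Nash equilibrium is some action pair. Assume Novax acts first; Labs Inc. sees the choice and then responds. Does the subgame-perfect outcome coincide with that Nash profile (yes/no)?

Backward induction with Novax moving first.
- R0 → Labs Inc. plays Med (best of -6, 4, -3); Novax gets -2.
- R1 → Labs Inc. plays Med (best of -7, 3, 0); Novax gets -7.
- R2 → Labs Inc. plays Med (best of -4, 2, -6); Novax gets -9.
- R3 → Labs Inc. plays High (best of 2, -4, 3); Novax gets 4.
Among -2, -7, -9, 4, the best is 4 at R3. Subgame-perfect outcome: (High, R3) with payoffs (3, 4).
Now find the simultaneous Nash equilibrium.
Labs Inc.'s best replies: R0→Med; R1→Med; R2→Med; R3→High.
Novax's best replies: Low→R3; Med→R0; High→R0.
The unique mutual best reply is (Med, R0), giving (4, -2).
Sequential outcome (High, R3) differs from the Nash profile (Med, R0).

no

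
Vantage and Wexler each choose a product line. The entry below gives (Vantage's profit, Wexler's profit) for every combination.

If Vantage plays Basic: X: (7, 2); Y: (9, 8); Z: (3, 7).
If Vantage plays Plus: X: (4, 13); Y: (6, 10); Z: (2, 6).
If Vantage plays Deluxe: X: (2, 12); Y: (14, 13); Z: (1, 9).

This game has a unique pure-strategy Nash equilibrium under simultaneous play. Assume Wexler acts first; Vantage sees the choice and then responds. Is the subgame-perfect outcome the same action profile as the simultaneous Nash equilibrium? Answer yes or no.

yes

Work backward from Vantage's decision.
- X: Vantage compares 7, 4, 2 and picks Basic; Wexler would get 2.
- Y: Vantage compares 9, 6, 14 and picks Deluxe; Wexler would get 13.
- Z: Vantage compares 3, 2, 1 and picks Basic; Wexler would get 7.
Among 2, 13, 7, the best is 13 at Y. Subgame-perfect outcome: (Deluxe, Y) with payoffs (14, 13).
Under simultaneous play:
Vantage's best replies: X→Basic; Y→Deluxe; Z→Basic.
Wexler's best replies: Basic→Y; Plus→X; Deluxe→Y.
The unique mutual best reply is (Deluxe, Y), giving (14, 13).
Sequential outcome (Deluxe, Y) coincides with the Nash profile (Deluxe, Y).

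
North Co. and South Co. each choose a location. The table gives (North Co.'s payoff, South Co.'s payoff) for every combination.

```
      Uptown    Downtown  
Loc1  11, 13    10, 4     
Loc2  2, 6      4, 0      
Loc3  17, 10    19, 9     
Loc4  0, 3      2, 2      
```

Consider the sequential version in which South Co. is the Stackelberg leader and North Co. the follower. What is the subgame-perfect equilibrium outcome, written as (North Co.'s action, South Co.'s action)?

Solve by backward induction (South Co. leads).
- Uptown → North Co. plays Loc3 (best of 11, 2, 17, 0); South Co. gets 10.
- Downtown → North Co. plays Loc3 (best of 10, 4, 19, 2); South Co. gets 9.
Among 10, 9, the best is 10 at Uptown. Subgame-perfect outcome: (Loc3, Uptown) with payoffs (17, 10).

(Loc3, Uptown)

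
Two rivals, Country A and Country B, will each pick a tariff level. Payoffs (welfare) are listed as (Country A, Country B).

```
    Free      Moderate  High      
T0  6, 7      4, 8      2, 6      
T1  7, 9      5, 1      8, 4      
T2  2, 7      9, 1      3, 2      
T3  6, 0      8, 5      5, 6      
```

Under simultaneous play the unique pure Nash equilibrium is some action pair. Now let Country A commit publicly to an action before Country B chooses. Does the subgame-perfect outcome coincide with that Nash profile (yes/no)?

Backward induction with Country A moving first.
- T0: Country B compares 7, 8, 6 and picks Moderate; Country A would get 4.
- T1: Country B compares 9, 1, 4 and picks Free; Country A would get 7.
- T2: Country B compares 7, 1, 2 and picks Free; Country A would get 2.
- T3: Country B compares 0, 5, 6 and picks High; Country A would get 5.
Maximizing over 4, 7, 2, 5, Country A chooses T1. Subgame-perfect outcome: (T1, Free) with payoffs (7, 9).
Under simultaneous play:
Country A's best replies: Free→T1; Moderate→T2; High→T1.
Country B's best replies: T0→Moderate; T1→Free; T2→Free; T3→High.
Only (T1, Free) has each player best-responding; Nash payoffs (7, 9).
Sequential outcome (T1, Free) coincides with the Nash profile (T1, Free).

yes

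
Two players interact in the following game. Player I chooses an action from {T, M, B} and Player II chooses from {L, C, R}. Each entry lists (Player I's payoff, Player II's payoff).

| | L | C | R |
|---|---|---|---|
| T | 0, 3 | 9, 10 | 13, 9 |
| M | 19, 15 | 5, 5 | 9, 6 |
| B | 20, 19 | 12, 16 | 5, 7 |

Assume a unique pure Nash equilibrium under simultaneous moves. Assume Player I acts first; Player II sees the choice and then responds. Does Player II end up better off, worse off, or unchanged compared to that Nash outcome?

unchanged

Player II best-responds to each possible Player I move:
- T → Player II plays C (best of 3, 10, 9); Player I gets 9.
- M → Player II plays L (best of 15, 5, 6); Player I gets 19.
- B → Player II plays L (best of 19, 16, 7); Player I gets 20.
Among 9, 19, 20, the best is 20 at B. Subgame-perfect outcome: (B, L) with payoffs (20, 19).
For the simultaneous game, intersect best replies.
Player I's best replies: L→B; C→B; R→T.
Player II's best replies: T→C; M→L; B→L.
The unique mutual best reply is (B, L), giving (20, 19).
Player II earns 19 sequentially versus 19 at the Nash outcome: unchanged.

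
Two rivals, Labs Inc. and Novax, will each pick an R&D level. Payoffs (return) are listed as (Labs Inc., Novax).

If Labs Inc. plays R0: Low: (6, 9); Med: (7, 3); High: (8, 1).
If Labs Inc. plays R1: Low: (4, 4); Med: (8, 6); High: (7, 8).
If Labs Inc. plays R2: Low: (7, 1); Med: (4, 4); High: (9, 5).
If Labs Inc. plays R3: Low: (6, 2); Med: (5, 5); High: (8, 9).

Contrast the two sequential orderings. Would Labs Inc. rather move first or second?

first

If Labs Inc. leads: Novax's best replies are R0→Low, R1→High, R2→High, R3→High; Labs Inc.'s induced payoffs 6, 7, 9, 8; outcome (R2, High), payoffs (9, 5).
If Novax leads: Labs Inc.'s best replies are Low→R2, Med→R1, High→R2; Novax's induced payoffs 1, 6, 5; outcome (R1, Med), payoffs (8, 6).
Labs Inc. gets 9 moving first and 8 moving second, so Labs Inc. prefers to move first.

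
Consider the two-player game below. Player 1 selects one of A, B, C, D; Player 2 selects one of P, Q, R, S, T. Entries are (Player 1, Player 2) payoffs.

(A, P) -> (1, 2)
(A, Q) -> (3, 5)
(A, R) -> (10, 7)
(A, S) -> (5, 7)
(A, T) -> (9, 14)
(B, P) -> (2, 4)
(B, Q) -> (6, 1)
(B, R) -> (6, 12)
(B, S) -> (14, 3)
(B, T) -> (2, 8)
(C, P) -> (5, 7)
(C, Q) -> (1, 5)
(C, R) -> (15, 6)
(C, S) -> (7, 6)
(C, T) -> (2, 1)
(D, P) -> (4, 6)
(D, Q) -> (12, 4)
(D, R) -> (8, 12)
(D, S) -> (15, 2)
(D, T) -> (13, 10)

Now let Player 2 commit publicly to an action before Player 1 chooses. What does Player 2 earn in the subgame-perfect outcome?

10

Solve by backward induction (Player 2 leads).
- P: BR = C, leader payoff 7.
- Q: BR = D, leader payoff 4.
- R: BR = C, leader payoff 6.
- S: BR = D, leader payoff 2.
- T: BR = D, leader payoff 10.
Among 7, 4, 6, 2, 10, the best is 10 at T. Subgame-perfect outcome: (D, T) with payoffs (13, 10).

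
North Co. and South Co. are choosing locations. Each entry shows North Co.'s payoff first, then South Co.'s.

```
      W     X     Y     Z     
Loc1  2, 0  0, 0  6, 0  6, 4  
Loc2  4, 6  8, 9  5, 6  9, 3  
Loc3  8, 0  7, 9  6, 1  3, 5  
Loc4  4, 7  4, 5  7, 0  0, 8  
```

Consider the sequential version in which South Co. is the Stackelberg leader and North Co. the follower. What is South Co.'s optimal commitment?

X

Backward induction with South Co. moving first.
- W → North Co. plays Loc3 (best of 2, 4, 8, 4); South Co. gets 0.
- X → North Co. plays Loc2 (best of 0, 8, 7, 4); South Co. gets 9.
- Y → North Co. plays Loc4 (best of 6, 5, 6, 7); South Co. gets 0.
- Z → North Co. plays Loc2 (best of 6, 9, 3, 0); South Co. gets 3.
Maximizing over 0, 9, 0, 3, South Co. chooses X. Subgame-perfect outcome: (Loc2, X) with payoffs (8, 9).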